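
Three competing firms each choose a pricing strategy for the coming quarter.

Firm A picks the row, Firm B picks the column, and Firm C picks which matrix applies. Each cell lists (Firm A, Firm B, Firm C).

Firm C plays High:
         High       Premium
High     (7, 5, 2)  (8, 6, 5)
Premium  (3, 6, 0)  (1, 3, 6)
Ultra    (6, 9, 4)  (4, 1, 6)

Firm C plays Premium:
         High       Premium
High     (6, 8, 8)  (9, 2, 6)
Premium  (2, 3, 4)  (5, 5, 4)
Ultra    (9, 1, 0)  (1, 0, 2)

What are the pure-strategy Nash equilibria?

Firm A against (High, High): payoffs 7, 3, 6 → best response High.
Firm A against (High, Premium): payoffs 6, 2, 9 → best response Ultra.
Firm A against (Premium, High): payoffs 8, 1, 4 → best response High.
Firm A against (Premium, Premium): payoffs 9, 5, 1 → best response High.
Firm B against (High, High): payoffs 5, 6 → best response Premium.
Firm B against (High, Premium): payoffs 8, 2 → best response High.
Firm B against (Premium, High): payoffs 6, 3 → best response High.
Firm B against (Premium, Premium): payoffs 3, 5 → best response Premium.
Firm B against (Ultra, High): payoffs 9, 1 → best response High.
Firm B against (Ultra, Premium): payoffs 1, 0 → best response High.
Firm C against (High, High): payoffs 2, 8 → best response Premium.
Firm C against (High, Premium): payoffs 5, 6 → best response Premium.
Firm C against (Premium, High): payoffs 0, 4 → best response Premium.
Firm C against (Premium, Premium): payoffs 6, 4 → best response High.
Firm C against (Ultra, High): payoffs 4, 0 → best response High.
Firm C against (Ultra, Premium): payoffs 6, 2 → best response High.
No profile is a mutual best response for all players.

none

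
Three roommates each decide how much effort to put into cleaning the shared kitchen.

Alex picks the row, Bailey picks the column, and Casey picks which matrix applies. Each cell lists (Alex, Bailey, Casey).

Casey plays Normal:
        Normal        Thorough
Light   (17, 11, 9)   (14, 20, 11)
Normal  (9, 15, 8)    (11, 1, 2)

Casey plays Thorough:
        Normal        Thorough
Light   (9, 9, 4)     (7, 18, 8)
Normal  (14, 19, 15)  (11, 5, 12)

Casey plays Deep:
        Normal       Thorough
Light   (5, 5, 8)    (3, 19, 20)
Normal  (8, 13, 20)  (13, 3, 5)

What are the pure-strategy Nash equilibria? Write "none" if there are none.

Alex against (Normal, Normal): payoffs 17, 9 → best response Light.
Alex against (Normal, Thorough): payoffs 9, 14 → best response Normal.
Alex against (Normal, Deep): payoffs 5, 8 → best response Normal.
Alex against (Thorough, Normal): payoffs 14, 11 → best response Light.
Alex against (Thorough, Thorough): payoffs 7, 11 → best response Normal.
Alex against (Thorough, Deep): payoffs 3, 13 → best response Normal.
Bailey against (Light, Normal): payoffs 11, 20 → best response Thorough.
Bailey against (Light, Thorough): payoffs 9, 18 → best response Thorough.
Bailey against (Light, Deep): payoffs 5, 19 → best response Thorough.
Bailey against (Normal, Normal): payoffs 15, 1 → best response Normal.
Bailey against (Normal, Thorough): payoffs 19, 5 → best response Normal.
Bailey against (Normal, Deep): payoffs 13, 3 → best response Normal.
Casey against (Light, Normal): payoffs 9, 4, 8 → best response Normal.
Casey against (Light, Thorough): payoffs 11, 8, 20 → best response Deep.
Casey against (Normal, Normal): payoffs 8, 15, 20 → best response Deep.
Casey against (Normal, Thorough): payoffs 2, 12, 5 → best response Thorough.
Mutual best responses: (Normal, Normal, Deep).

The unique pure-strategy Nash equilibrium is (Normal, Normal, Deep).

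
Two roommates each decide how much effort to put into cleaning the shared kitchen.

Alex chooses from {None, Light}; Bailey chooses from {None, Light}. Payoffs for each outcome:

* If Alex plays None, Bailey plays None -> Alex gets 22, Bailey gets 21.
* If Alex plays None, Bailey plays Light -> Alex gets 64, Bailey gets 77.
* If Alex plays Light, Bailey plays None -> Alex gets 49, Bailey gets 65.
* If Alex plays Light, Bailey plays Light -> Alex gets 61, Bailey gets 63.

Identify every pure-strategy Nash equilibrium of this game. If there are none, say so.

Alex against None: payoffs 22, 49 → best response Light.
Alex against Light: payoffs 64, 61 → best response None.
Bailey against None: payoffs 21, 77 → best response Light.
Bailey against Light: payoffs 65, 63 → best response None.
Mutual best responses: (None, Light); (Light, None).

The pure Nash equilibria are (None, Light) and (Light, None).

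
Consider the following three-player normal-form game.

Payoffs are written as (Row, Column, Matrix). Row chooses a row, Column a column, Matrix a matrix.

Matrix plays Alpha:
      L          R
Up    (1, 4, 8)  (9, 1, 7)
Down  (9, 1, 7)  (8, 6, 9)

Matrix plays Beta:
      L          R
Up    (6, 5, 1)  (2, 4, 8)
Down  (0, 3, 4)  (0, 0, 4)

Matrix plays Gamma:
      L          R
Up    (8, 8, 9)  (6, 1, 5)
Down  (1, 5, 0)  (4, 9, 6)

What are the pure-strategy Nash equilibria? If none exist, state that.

The unique pure-strategy Nash equilibrium is (Up, L, Gamma).

Row against (L, Alpha): payoffs 1, 9 → best response Down.
Row against (L, Beta): payoffs 6, 0 → best response Up.
Row against (L, Gamma): payoffs 8, 1 → best response Up.
Row against (R, Alpha): payoffs 9, 8 → best response Up.
Row against (R, Beta): payoffs 2, 0 → best response Up.
Row against (R, Gamma): payoffs 6, 4 → best response Up.
Column against (Up, Alpha): payoffs 4, 1 → best response L.
Column against (Up, Beta): payoffs 5, 4 → best response L.
Column against (Up, Gamma): payoffs 8, 1 → best response L.
Column against (Down, Alpha): payoffs 1, 6 → best response R.
Column against (Down, Beta): payoffs 3, 0 → best response L.
Column against (Down, Gamma): payoffs 5, 9 → best response R.
Matrix against (Up, L): payoffs 8, 1, 9 → best response Gamma.
Matrix against (Up, R): payoffs 7, 8, 5 → best response Beta.
Matrix against (Down, L): payoffs 7, 4, 0 → best response Alpha.
Matrix against (Down, R): payoffs 9, 4, 6 → best response Alpha.
Mutual best responses: (Up, L, Gamma).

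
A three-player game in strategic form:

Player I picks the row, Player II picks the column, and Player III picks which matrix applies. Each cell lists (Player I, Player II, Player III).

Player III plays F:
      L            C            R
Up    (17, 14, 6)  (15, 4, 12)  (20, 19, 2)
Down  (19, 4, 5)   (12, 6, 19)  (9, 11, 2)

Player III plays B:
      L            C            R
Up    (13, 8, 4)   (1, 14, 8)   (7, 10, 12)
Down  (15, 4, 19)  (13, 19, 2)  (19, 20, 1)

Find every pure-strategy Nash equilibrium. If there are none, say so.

none

(Up, L, F): Player I can switch to Down (17 → 19). Not NE.
(Up, L, B): Player I can switch to Down (13 → 15). Not NE.
(Up, C, F): Player II can switch to L (4 → 14). Not NE.
(Up, C, B): Player I can switch to Down (1 → 13). Not NE.
(Up, R, F): Player III can switch to B (2 → 12). Not NE.
(Up, R, B): Player I can switch to Down (7 → 19). Not NE.
(Down, L, F): Player II can switch to C (4 → 6). Not NE.
(Down, L, B): Player II can switch to C (4 → 19). Not NE.
(The remaining 4 profiles each have a profitable deviation by the same check.)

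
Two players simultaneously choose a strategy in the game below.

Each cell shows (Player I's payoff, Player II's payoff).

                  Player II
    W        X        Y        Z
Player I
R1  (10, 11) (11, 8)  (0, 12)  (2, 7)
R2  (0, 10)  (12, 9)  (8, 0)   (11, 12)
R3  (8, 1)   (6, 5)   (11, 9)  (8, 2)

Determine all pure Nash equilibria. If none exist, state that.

(R2, Z); (R3, Y)

(R1, W): Player II can switch to Y (11 → 12). Not NE.
(R1, X): Player I can switch to R2 (11 → 12). Not NE.
(R1, Y): Player I can switch to R2 (0 → 8). Not NE.
(R1, Z): Player I can switch to R2 (2 → 11). Not NE.
(R2, W): Player I can switch to R1 (0 → 10). Not NE.
(R2, X): Player II can switch to W (9 → 10). Not NE.
(R2, Y): Player I can switch to R3 (8 → 11). Not NE.
(R2, Z): Player I gets 11, best alternative 8; Player II gets 12, best alternative 10. No profitable deviation — NE.
(R3, W): Player I can switch to R1 (8 → 10). Not NE.
(R3, X): Player I can switch to R1 (6 → 11). Not NE.
(R3, Y): Player I gets 11, best alternative 8; Player II gets 9, best alternative 5. No profitable deviation — NE.
(R3, Z): Player I can switch to R2 (8 → 11). Not NE.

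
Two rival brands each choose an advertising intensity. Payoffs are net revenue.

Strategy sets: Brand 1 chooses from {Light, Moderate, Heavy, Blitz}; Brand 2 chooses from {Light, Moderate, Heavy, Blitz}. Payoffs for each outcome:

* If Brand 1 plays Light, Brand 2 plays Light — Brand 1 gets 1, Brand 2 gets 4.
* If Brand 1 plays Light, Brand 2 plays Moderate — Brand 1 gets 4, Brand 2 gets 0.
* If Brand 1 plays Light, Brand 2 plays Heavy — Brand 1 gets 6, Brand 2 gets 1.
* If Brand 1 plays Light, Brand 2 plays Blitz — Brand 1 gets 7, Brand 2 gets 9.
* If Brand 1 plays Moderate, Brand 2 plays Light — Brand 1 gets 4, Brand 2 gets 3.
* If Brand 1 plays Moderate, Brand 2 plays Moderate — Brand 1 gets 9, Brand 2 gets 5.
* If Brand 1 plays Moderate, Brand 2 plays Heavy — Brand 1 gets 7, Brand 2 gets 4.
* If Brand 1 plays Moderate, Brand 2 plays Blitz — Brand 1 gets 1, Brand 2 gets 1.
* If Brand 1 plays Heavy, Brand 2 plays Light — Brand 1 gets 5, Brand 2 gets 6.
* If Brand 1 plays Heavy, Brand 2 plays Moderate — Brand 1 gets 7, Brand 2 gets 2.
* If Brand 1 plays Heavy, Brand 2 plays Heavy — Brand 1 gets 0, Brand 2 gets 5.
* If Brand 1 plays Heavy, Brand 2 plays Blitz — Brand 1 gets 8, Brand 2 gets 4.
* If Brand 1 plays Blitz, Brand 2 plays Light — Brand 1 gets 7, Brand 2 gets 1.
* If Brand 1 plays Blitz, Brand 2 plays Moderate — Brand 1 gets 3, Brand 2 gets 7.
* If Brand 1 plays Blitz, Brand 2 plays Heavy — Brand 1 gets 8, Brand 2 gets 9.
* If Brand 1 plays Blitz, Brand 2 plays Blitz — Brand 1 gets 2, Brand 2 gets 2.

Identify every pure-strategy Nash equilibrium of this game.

(Light, Light): Brand 1 can switch to Moderate (1 → 4). Not NE.
(Light, Moderate): Brand 1 can switch to Moderate (4 → 9). Not NE.
(Light, Heavy): Brand 1 can switch to Moderate (6 → 7). Not NE.
(Light, Blitz): Brand 1 can switch to Heavy (7 → 8). Not NE.
(Moderate, Light): Brand 1 can switch to Heavy (4 → 5). Not NE.
(Moderate, Moderate): Brand 1 gets 9, best alternative 7; Brand 2 gets 5, best alternative 4. No profitable deviation — NE.
(Moderate, Heavy): Brand 1 can switch to Blitz (7 → 8). Not NE.
(Moderate, Blitz): Brand 1 can switch to Light (1 → 7). Not NE.
(Heavy, Light): Brand 1 can switch to Blitz (5 → 7). Not NE.
(Blitz, Heavy): Brand 1 gets 8, best alternative 7; Brand 2 gets 9, best alternative 7. No profitable deviation — NE.
(The remaining 6 profiles each have a profitable deviation by the same check.)

Pure-strategy Nash equilibria: (Moderate, Moderate), (Blitz, Heavy)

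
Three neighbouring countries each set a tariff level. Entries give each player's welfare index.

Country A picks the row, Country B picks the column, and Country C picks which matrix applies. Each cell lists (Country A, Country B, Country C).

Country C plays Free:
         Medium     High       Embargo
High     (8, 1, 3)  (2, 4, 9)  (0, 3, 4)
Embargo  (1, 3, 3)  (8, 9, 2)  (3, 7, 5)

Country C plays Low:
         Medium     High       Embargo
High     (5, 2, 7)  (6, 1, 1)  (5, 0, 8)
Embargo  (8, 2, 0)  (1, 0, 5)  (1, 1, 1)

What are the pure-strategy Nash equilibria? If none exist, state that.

For each player, find the best response to each opponent profile; mutual best responses are the pure NE.
Country A against (Medium, Free): payoffs 8, 1 → best response High.
Country A against (Medium, Low): payoffs 5, 8 → best response Embargo.
Country A against (High, Free): payoffs 2, 8 → best response Embargo.
Country A against (High, Low): payoffs 6, 1 → best response High.
Country A against (Embargo, Free): payoffs 0, 3 → best response Embargo.
Country A against (Embargo, Low): payoffs 5, 1 → best response High.
Country B against (High, Free): payoffs 1, 4, 3 → best response High.
Country B against (High, Low): payoffs 2, 1, 0 → best response Medium.
Country B against (Embargo, Free): payoffs 3, 9, 7 → best response High.
Country B against (Embargo, Low): payoffs 2, 0, 1 → best response Medium.
Country C against (High, Medium): payoffs 3, 7 → best response Low.
Country C against (High, High): payoffs 9, 1 → best response Free.
Country C against (High, Embargo): payoffs 4, 8 → best response Low.
Country C against (Embargo, Medium): payoffs 3, 0 → best response Free.
Country C against (Embargo, High): payoffs 2, 5 → best response Low.
Country C against (Embargo, Embargo): payoffs 5, 1 → best response Free.
No profile is a mutual best response for all players.

This game has no pure Nash equilibrium.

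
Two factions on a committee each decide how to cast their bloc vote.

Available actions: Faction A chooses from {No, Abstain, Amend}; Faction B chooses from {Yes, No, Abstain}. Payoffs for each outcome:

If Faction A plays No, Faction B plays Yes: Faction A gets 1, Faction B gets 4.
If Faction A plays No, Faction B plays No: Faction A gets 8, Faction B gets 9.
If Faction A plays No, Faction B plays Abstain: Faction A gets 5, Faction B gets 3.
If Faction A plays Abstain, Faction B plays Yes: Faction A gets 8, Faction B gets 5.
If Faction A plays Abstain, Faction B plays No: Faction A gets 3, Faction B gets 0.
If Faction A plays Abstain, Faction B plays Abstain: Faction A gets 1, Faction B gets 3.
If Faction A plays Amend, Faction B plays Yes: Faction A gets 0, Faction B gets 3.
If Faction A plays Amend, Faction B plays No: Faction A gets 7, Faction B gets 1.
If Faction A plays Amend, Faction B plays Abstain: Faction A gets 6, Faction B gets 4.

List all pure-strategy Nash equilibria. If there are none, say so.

(No, Yes): Faction A can switch to Abstain (1 → 8). Not NE.
(No, No): Faction A gets 8, best alternative 7; Faction B gets 9, best alternative 4. No profitable deviation — NE.
(No, Abstain): Faction A can switch to Amend (5 → 6). Not NE.
(Abstain, Yes): Faction A gets 8, best alternative 1; Faction B gets 5, best alternative 3. No profitable deviation — NE.
(Abstain, No): Faction A can switch to No (3 → 8). Not NE.
(Abstain, Abstain): Faction A can switch to No (1 → 5). Not NE.
(Amend, Yes): Faction A can switch to No (0 → 1). Not NE.
(Amend, No): Faction A can switch to No (7 → 8). Not NE.
(Amend, Abstain): Faction A gets 6, best alternative 5; Faction B gets 4, best alternative 3. No profitable deviation — NE.

(No, No) and (Abstain, Yes) and (Amend, Abstain)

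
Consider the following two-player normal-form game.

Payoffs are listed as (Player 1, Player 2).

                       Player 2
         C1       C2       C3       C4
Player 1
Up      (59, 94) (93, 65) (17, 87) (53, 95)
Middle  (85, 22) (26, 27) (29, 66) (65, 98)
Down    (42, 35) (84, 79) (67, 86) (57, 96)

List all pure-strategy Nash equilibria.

Player 1 against C1: payoffs 59, 85, 42 → best response Middle.
Player 1 against C2: payoffs 93, 26, 84 → best response Up.
Player 1 against C3: payoffs 17, 29, 67 → best response Down.
Player 1 against C4: payoffs 53, 65, 57 → best response Middle.
Player 2 against Up: payoffs 94, 65, 87, 95 → best response C4.
Player 2 against Middle: payoffs 22, 27, 66, 98 → best response C4.
Player 2 against Down: payoffs 35, 79, 86, 96 → best response C4.
Mutual best responses: (Middle, C4).

(Middle, C4)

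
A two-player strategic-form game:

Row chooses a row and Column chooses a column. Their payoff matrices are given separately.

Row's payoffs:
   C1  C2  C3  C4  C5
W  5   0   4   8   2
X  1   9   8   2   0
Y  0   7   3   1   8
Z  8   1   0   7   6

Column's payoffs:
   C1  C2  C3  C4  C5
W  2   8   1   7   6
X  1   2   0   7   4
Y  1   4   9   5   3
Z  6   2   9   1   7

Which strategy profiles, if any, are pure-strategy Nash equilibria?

(W, C1): Row can switch to Z (5 → 8). Not NE.
(W, C2): Row can switch to X (0 → 9). Not NE.
(W, C3): Row can switch to X (4 → 8). Not NE.
(W, C4): Column can switch to C2 (7 → 8). Not NE.
(W, C5): Row can switch to Y (2 → 8). Not NE.
(X, C1): Row can switch to W (1 → 5). Not NE.
(X, C2): Column can switch to C4 (2 → 7). Not NE.
(X, C3): Column can switch to C1 (0 → 1). Not NE.
(X, C4): Row can switch to W (2 → 8). Not NE.
(X, C5): Row can switch to W (0 → 2). Not NE.
(The remaining 10 profiles each have a profitable deviation by the same check.)

This game has no pure Nash equilibrium.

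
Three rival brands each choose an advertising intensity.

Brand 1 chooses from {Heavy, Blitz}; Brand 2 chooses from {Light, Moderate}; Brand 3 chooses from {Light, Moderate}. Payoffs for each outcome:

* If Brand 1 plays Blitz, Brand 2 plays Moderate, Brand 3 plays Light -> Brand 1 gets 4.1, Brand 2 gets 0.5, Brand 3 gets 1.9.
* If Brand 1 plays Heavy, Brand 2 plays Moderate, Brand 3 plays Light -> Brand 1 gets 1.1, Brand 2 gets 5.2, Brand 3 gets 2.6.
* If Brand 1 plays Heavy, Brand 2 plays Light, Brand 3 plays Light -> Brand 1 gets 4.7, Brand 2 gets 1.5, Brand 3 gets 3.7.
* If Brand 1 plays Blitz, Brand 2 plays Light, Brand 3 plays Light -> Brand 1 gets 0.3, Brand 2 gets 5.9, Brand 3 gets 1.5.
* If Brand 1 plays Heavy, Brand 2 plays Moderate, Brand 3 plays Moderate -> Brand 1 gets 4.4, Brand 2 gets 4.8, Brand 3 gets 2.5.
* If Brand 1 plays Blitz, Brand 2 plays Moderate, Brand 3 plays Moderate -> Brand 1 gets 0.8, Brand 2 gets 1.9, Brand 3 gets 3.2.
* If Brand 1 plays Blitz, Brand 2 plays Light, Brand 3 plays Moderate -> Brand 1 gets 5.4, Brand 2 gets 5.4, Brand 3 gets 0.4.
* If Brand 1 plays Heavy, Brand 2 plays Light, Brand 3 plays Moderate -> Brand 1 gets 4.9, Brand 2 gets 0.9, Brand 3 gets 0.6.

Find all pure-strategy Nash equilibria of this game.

none

Brand 1 against (Light, Light): payoffs 4.7, 0.3 → best response Heavy.
Brand 1 against (Light, Moderate): payoffs 4.9, 5.4 → best response Blitz.
Brand 1 against (Moderate, Light): payoffs 1.1, 4.1 → best response Blitz.
Brand 1 against (Moderate, Moderate): payoffs 4.4, 0.8 → best response Heavy.
Brand 2 against (Heavy, Light): payoffs 1.5, 5.2 → best response Moderate.
Brand 2 against (Heavy, Moderate): payoffs 0.9, 4.8 → best response Moderate.
Brand 2 against (Blitz, Light): payoffs 5.9, 0.5 → best response Light.
Brand 2 against (Blitz, Moderate): payoffs 5.4, 1.9 → best response Light.
Brand 3 against (Heavy, Light): payoffs 3.7, 0.6 → best response Light.
Brand 3 against (Heavy, Moderate): payoffs 2.6, 2.5 → best response Light.
Brand 3 against (Blitz, Light): payoffs 1.5, 0.4 → best response Light.
Brand 3 against (Blitz, Moderate): payoffs 1.9, 3.2 → best response Moderate.
No profile is a mutual best response for all players.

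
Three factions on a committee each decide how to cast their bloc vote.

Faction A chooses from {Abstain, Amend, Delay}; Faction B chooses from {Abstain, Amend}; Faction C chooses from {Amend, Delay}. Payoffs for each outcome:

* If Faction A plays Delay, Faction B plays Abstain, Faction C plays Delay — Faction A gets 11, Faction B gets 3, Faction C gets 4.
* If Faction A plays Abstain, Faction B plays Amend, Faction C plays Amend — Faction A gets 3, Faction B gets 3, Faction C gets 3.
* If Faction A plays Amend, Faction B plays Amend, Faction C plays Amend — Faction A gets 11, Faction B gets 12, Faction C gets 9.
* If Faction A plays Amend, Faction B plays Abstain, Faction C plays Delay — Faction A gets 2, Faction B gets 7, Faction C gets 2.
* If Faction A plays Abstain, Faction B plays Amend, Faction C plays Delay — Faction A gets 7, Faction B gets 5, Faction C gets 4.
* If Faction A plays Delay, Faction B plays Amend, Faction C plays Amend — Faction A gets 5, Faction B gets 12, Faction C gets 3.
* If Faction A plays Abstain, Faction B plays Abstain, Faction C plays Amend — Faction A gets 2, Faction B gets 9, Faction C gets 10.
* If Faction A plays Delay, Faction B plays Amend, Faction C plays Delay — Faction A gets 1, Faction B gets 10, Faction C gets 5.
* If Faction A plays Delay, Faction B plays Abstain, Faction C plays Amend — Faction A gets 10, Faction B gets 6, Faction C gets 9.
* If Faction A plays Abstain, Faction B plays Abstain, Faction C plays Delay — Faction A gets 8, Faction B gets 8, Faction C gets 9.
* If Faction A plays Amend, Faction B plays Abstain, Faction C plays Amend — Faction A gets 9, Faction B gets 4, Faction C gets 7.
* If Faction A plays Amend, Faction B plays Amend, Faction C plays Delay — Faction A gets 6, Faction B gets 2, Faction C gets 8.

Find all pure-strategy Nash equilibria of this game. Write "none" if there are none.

Pure NE: (Amend, Amend, Amend)

Faction A against (Abstain, Amend): payoffs 2, 9, 10 → best response Delay.
Faction A against (Abstain, Delay): payoffs 8, 2, 11 → best response Delay.
Faction A against (Amend, Amend): payoffs 3, 11, 5 → best response Amend.
Faction A against (Amend, Delay): payoffs 7, 6, 1 → best response Abstain.
Faction B against (Abstain, Amend): payoffs 9, 3 → best response Abstain.
Faction B against (Abstain, Delay): payoffs 8, 5 → best response Abstain.
Faction B against (Amend, Amend): payoffs 4, 12 → best response Amend.
Faction B against (Amend, Delay): payoffs 7, 2 → best response Abstain.
Faction B against (Delay, Amend): payoffs 6, 12 → best response Amend.
Faction B against (Delay, Delay): payoffs 3, 10 → best response Amend.
Faction C against (Abstain, Abstain): payoffs 10, 9 → best response Amend.
Faction C against (Abstain, Amend): payoffs 3, 4 → best response Delay.
Faction C against (Amend, Abstain): payoffs 7, 2 → best response Amend.
Faction C against (Amend, Amend): payoffs 9, 8 → best response Amend.
Faction C against (Delay, Abstain): payoffs 9, 4 → best response Amend.
Faction C against (Delay, Amend): payoffs 3, 5 → best response Delay.
Mutual best responses: (Amend, Amend, Amend).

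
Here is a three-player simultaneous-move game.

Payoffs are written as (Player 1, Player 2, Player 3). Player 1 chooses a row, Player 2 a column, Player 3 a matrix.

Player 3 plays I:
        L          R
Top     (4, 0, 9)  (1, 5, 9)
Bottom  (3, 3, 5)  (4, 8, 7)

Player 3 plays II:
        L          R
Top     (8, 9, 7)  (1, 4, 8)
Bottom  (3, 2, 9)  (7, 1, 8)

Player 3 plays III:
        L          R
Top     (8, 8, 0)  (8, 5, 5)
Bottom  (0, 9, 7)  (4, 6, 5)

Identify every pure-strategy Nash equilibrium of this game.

(Top, L, I): Player 2 can switch to R (0 → 5). Not NE.
(Top, L, II): Player 3 can switch to I (7 → 9). Not NE.
(Top, L, III): Player 3 can switch to I (0 → 9). Not NE.
(Top, R, I): Player 1 can switch to Bottom (1 → 4). Not NE.
(Top, R, II): Player 1 can switch to Bottom (1 → 7). Not NE.
(Top, R, III): Player 2 can switch to L (5 → 8). Not NE.
(The remaining 6 profiles each have a profitable deviation by the same check.)

No pure-strategy Nash equilibrium.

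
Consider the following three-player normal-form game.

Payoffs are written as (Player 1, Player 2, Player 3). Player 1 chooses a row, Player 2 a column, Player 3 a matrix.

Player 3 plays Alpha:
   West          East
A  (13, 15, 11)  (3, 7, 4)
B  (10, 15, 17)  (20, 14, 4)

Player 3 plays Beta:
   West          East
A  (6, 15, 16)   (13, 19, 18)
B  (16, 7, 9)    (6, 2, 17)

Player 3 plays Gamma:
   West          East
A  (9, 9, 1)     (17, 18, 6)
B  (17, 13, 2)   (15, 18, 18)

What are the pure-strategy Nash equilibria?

(A, East, Beta)

For each strategy profile, look for a profitable unilateral deviation.
(A, West, Alpha): Player 3 can switch to Beta (11 → 16). Not NE.
(A, West, Beta): Player 1 can switch to B (6 → 16). Not NE.
(A, West, Gamma): Player 1 can switch to B (9 → 17). Not NE.
(A, East, Alpha): Player 1 can switch to B (3 → 20). Not NE.
(A, East, Beta): Player 1 gets 13, best alternative 6; Player 2 gets 19, best alternative 15; Player 3 gets 18, best alternative 6. No profitable deviation — NE.
(A, East, Gamma): Player 3 can switch to Beta (6 → 18). Not NE.
(B, West, Alpha): Player 1 can switch to A (10 → 13). Not NE.
(B, West, Beta): Player 3 can switch to Alpha (9 → 17). Not NE.
(B, West, Gamma): Player 2 can switch to East (13 → 18). Not NE.
(The remaining 3 profiles each have a profitable deviation by the same check.)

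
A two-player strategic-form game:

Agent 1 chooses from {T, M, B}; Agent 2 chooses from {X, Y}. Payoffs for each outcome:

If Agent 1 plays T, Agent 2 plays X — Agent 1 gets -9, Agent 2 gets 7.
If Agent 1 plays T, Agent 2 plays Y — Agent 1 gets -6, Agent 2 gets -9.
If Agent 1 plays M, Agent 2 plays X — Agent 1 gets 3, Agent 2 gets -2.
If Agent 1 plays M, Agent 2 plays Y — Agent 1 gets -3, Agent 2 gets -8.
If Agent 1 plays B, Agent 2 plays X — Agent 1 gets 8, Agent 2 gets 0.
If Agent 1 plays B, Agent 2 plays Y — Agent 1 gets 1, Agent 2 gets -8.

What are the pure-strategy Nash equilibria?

(B, X)

Check each profile: it is a Nash equilibrium iff no player can strictly gain by switching unilaterally.
(T, X): Agent 1 can switch to M (-9 → 3). Not NE.
(T, Y): Agent 1 can switch to M (-6 → -3). Not NE.
(M, X): Agent 1 can switch to B (3 → 8). Not NE.
(M, Y): Agent 1 can switch to B (-3 → 1). Not NE.
(B, X): Agent 1 gets 8, best alternative 3; Agent 2 gets 0, best alternative -8. No profitable deviation — NE.
(B, Y): Agent 2 can switch to X (-8 → 0). Not NE.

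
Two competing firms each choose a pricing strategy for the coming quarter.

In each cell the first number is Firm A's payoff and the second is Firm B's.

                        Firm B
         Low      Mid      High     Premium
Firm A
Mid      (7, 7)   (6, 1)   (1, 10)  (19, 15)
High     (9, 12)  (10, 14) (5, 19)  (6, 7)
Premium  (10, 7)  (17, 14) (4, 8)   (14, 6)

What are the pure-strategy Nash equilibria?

(Mid, Low): Firm A can switch to High (7 → 9). Not NE.
(Mid, Mid): Firm A can switch to High (6 → 10). Not NE.
(Mid, High): Firm A can switch to High (1 → 5). Not NE.
(Mid, Premium): Firm A gets 19, best alternative 14; Firm B gets 15, best alternative 10. No profitable deviation — NE.
(High, Low): Firm A can switch to Premium (9 → 10). Not NE.
(High, Mid): Firm A can switch to Premium (10 → 17). Not NE.
(High, High): Firm A gets 5, best alternative 4; Firm B gets 19, best alternative 14. No profitable deviation — NE.
(High, Premium): Firm A can switch to Mid (6 → 19). Not NE.
(Premium, Low): Firm B can switch to Mid (7 → 14). Not NE.
(Premium, Mid): Firm A gets 17, best alternative 10; Firm B gets 14, best alternative 8. No profitable deviation — NE.
(Premium, High): Firm A can switch to High (4 → 5). Not NE.
(Premium, Premium): Firm A can switch to Mid (14 → 19). Not NE.

(Mid, Premium); (High, High); (Premium, Mid)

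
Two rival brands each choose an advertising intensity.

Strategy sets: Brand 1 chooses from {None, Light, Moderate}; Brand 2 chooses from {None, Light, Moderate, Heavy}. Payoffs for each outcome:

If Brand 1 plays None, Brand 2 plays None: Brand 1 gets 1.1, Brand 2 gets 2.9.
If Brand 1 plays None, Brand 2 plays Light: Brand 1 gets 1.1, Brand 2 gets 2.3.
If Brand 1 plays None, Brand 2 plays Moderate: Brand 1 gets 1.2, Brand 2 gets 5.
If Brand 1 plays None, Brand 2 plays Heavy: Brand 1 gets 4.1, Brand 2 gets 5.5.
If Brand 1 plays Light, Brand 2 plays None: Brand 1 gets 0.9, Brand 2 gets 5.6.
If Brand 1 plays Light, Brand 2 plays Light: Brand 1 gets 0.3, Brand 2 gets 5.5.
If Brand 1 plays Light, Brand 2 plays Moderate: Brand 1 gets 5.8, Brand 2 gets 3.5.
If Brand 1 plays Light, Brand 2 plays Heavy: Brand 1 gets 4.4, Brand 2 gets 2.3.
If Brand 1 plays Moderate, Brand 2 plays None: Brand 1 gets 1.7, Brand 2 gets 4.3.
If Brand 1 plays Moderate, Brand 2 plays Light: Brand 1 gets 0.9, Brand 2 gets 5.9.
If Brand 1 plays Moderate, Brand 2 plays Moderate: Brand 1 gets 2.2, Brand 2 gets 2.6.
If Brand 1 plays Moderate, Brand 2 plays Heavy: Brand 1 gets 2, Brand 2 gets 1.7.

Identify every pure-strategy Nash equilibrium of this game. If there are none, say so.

none

Brand 1 against None: payoffs 1.1, 0.9, 1.7 → best response Moderate.
Brand 1 against Light: payoffs 1.1, 0.3, 0.9 → best response None.
Brand 1 against Moderate: payoffs 1.2, 5.8, 2.2 → best response Light.
Brand 1 against Heavy: payoffs 4.1, 4.4, 2 → best response Light.
Brand 2 against None: payoffs 2.9, 2.3, 5, 5.5 → best response Heavy.
Brand 2 against Light: payoffs 5.6, 5.5, 3.5, 2.3 → best response None.
Brand 2 against Moderate: payoffs 4.3, 5.9, 2.6, 1.7 → best response Light.
No profile is a mutual best response for all players.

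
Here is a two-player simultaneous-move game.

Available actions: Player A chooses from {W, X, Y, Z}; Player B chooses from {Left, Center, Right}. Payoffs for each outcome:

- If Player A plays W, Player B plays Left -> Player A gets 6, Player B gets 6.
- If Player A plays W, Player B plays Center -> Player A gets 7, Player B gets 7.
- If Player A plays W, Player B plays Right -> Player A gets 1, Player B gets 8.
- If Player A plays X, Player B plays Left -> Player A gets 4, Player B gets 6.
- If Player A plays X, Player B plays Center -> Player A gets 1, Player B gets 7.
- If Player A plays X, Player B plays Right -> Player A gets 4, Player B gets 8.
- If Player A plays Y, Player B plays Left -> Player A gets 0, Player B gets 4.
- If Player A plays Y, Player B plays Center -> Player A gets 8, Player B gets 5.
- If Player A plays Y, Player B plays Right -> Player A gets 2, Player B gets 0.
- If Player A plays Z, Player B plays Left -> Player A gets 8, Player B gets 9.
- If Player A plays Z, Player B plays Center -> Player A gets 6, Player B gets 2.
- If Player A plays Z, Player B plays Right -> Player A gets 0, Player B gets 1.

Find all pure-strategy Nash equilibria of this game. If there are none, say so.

Pure-strategy Nash equilibria: (X, Right); (Y, Center); (Z, Left)

Player A against Left: payoffs 6, 4, 0, 8 → best response Z.
Player A against Center: payoffs 7, 1, 8, 6 → best response Y.
Player A against Right: payoffs 1, 4, 2, 0 → best response X.
Player B against W: payoffs 6, 7, 8 → best response Right.
Player B against X: payoffs 6, 7, 8 → best response Right.
Player B against Y: payoffs 4, 5, 0 → best response Center.
Player B against Z: payoffs 9, 2, 1 → best response Left.
Mutual best responses: (X, Right); (Y, Center); (Z, Left).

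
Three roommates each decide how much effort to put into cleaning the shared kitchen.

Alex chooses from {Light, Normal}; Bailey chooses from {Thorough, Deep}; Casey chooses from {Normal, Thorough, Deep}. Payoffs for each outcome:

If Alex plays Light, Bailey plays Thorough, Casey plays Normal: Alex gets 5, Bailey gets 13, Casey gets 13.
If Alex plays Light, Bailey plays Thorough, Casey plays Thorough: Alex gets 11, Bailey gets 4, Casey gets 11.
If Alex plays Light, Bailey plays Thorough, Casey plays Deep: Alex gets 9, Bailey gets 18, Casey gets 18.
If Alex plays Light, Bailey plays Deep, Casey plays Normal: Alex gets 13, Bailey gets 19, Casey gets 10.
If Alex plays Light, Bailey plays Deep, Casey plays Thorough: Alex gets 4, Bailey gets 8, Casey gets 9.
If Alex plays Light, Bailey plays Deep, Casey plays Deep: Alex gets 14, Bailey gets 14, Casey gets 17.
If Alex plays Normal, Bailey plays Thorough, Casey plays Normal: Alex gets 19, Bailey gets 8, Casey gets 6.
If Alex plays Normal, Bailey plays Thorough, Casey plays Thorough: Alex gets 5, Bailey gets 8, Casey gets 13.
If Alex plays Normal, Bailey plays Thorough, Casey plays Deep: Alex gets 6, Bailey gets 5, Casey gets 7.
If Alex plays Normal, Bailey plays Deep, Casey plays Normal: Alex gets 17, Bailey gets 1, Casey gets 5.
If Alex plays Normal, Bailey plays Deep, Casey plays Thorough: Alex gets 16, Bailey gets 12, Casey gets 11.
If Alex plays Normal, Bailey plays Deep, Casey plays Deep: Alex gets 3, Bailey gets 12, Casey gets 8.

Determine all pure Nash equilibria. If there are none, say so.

Check each profile: it is a Nash equilibrium iff no player can strictly gain by switching unilaterally.
(Light, Thorough, Normal): Alex can switch to Normal (5 → 19). Not NE.
(Light, Thorough, Thorough): Bailey can switch to Deep (4 → 8). Not NE.
(Light, Thorough, Deep): Alex gets 9, best alternative 6; Bailey gets 18, best alternative 14; Casey gets 18, best alternative 13. No profitable deviation — NE.
(Light, Deep, Normal): Alex can switch to Normal (13 → 17). Not NE.
(Light, Deep, Thorough): Alex can switch to Normal (4 → 16). Not NE.
(Light, Deep, Deep): Bailey can switch to Thorough (14 → 18). Not NE.
(Normal, Thorough, Normal): Casey can switch to Thorough (6 → 13). Not NE.
(Normal, Thorough, Thorough): Alex can switch to Light (5 → 11). Not NE.
(Normal, Thorough, Deep): Alex can switch to Light (6 → 9). Not NE.
(Normal, Deep, Normal): Bailey can switch to Thorough (1 → 8). Not NE.
(Normal, Deep, Thorough): Alex gets 16, best alternative 4; Bailey gets 12, best alternative 8; Casey gets 11, best alternative 8. No profitable deviation — NE.
(Normal, Deep, Deep): Alex can switch to Light (3 → 14). Not NE.

(Light, Thorough, Deep) and (Normal, Deep, Thorough)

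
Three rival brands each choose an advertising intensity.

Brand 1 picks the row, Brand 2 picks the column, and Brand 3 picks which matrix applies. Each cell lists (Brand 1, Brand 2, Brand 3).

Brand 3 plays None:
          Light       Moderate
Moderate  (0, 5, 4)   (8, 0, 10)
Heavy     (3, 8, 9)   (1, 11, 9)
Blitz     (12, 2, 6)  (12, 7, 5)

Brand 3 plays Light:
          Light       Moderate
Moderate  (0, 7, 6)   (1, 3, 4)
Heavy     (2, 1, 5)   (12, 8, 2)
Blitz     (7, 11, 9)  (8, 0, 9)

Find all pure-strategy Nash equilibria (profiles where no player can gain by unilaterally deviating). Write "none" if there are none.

Brand 1 against (Light, None): payoffs 0, 3, 12 → best response Blitz.
Brand 1 against (Light, Light): payoffs 0, 2, 7 → best response Blitz.
Brand 1 against (Moderate, None): payoffs 8, 1, 12 → best response Blitz.
Brand 1 against (Moderate, Light): payoffs 1, 12, 8 → best response Heavy.
Brand 2 against (Moderate, None): payoffs 5, 0 → best response Light.
Brand 2 against (Moderate, Light): payoffs 7, 3 → best response Light.
Brand 2 against (Heavy, None): payoffs 8, 11 → best response Moderate.
Brand 2 against (Heavy, Light): payoffs 1, 8 → best response Moderate.
Brand 2 against (Blitz, None): payoffs 2, 7 → best response Moderate.
Brand 2 against (Blitz, Light): payoffs 11, 0 → best response Light.
Brand 3 against (Moderate, Light): payoffs 4, 6 → best response Light.
Brand 3 against (Moderate, Moderate): payoffs 10, 4 → best response None.
Brand 3 against (Heavy, Light): payoffs 9, 5 → best response None.
Brand 3 against (Heavy, Moderate): payoffs 9, 2 → best response None.
Brand 3 against (Blitz, Light): payoffs 6, 9 → best response Light.
Brand 3 against (Blitz, Moderate): payoffs 5, 9 → best response Light.
Mutual best responses: (Blitz, Light, Light).

Pure NE: (Blitz, Light, Light)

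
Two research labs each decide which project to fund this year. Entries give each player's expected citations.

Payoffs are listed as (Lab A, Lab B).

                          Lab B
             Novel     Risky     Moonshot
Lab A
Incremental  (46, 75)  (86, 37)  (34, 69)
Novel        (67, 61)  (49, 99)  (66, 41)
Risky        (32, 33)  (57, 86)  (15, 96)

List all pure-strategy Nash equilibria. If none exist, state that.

No pure-strategy Nash equilibrium.

For each player, find the best response to each opponent profile; mutual best responses are the pure NE.
Lab A against Novel: payoffs 46, 67, 32 → best response Novel.
Lab A against Risky: payoffs 86, 49, 57 → best response Incremental.
Lab A against Moonshot: payoffs 34, 66, 15 → best response Novel.
Lab B against Incremental: payoffs 75, 37, 69 → best response Novel.
Lab B against Novel: payoffs 61, 99, 41 → best response Risky.
Lab B against Risky: payoffs 33, 86, 96 → best response Moonshot.
No profile is a mutual best response for all players.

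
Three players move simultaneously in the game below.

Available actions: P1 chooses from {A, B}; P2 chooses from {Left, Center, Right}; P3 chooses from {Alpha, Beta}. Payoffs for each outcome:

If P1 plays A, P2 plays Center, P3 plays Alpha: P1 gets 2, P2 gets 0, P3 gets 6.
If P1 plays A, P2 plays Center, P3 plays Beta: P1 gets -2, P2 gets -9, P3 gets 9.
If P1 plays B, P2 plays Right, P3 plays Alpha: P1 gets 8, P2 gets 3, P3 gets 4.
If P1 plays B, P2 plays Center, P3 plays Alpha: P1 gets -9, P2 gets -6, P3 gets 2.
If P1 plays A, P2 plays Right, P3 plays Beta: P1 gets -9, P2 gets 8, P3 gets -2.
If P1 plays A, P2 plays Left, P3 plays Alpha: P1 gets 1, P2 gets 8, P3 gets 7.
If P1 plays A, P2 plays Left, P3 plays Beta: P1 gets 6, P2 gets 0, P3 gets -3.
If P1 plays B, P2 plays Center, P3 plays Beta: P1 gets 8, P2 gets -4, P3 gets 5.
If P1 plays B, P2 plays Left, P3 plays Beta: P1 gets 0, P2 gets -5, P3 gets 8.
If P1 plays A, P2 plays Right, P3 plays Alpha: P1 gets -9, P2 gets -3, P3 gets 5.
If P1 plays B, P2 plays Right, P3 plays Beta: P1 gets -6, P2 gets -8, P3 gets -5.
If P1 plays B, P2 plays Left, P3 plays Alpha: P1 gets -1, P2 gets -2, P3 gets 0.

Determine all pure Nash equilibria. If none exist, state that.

(A, Left, Alpha) and (B, Center, Beta) and (B, Right, Alpha)

Mark each player's best response to every combination of opponents' strategies; a profile where every player is best-responding is a pure Nash equilibrium.
P1 against (Left, Alpha): payoffs 1, -1 → best response A.
P1 against (Left, Beta): payoffs 6, 0 → best response A.
P1 against (Center, Alpha): payoffs 2, -9 → best response A.
P1 against (Center, Beta): payoffs -2, 8 → best response B.
P1 against (Right, Alpha): payoffs -9, 8 → best response B.
P1 against (Right, Beta): payoffs -9, -6 → best response B.
P2 against (A, Alpha): payoffs 8, 0, -3 → best response Left.
P2 against (A, Beta): payoffs 0, -9, 8 → best response Right.
P2 against (B, Alpha): payoffs -2, -6, 3 → best response Right.
P2 against (B, Beta): payoffs -5, -4, -8 → best response Center.
P3 against (A, Left): payoffs 7, -3 → best response Alpha.
P3 against (A, Center): payoffs 6, 9 → best response Beta.
P3 against (A, Right): payoffs 5, -2 → best response Alpha.
P3 against (B, Left): payoffs 0, 8 → best response Beta.
P3 against (B, Center): payoffs 2, 5 → best response Beta.
P3 against (B, Right): payoffs 4, -5 → best response Alpha.
Mutual best responses: (A, Left, Alpha); (B, Center, Beta); (B, Right, Alpha).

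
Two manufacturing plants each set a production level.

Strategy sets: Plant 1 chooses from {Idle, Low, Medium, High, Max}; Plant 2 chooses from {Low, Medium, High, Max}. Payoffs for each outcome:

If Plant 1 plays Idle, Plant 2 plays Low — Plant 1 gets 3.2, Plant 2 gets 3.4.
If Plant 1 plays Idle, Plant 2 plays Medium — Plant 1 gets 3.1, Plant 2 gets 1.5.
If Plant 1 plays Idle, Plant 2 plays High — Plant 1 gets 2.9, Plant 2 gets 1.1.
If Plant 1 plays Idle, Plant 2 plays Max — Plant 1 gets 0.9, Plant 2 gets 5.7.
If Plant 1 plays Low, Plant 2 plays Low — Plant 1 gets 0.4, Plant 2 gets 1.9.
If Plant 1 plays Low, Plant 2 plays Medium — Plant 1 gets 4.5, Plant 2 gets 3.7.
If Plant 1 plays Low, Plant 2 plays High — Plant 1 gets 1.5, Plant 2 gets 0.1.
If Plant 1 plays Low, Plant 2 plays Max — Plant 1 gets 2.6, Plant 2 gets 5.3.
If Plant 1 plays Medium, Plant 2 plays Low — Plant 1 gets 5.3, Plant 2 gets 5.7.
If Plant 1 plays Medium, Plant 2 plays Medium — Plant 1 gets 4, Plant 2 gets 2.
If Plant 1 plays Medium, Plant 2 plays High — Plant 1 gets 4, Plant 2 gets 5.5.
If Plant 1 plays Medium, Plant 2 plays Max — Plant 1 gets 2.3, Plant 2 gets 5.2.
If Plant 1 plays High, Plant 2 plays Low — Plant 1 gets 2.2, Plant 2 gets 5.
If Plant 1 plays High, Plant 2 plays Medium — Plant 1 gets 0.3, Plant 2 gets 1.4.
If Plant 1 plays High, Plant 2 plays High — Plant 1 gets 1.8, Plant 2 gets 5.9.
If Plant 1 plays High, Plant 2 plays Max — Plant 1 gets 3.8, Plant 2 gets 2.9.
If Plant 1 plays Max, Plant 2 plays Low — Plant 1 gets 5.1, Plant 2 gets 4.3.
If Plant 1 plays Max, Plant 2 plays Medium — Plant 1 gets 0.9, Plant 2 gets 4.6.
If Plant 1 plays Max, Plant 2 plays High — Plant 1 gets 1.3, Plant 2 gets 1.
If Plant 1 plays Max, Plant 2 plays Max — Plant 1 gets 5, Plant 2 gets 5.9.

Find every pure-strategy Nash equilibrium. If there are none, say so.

(Medium, Low); (Max, Max)

For each player, find the best response to each opponent profile; mutual best responses are the pure NE.
Plant 1 against Low: payoffs 3.2, 0.4, 5.3, 2.2, 5.1 → best response Medium.
Plant 1 against Medium: payoffs 3.1, 4.5, 4, 0.3, 0.9 → best response Low.
Plant 1 against High: payoffs 2.9, 1.5, 4, 1.8, 1.3 → best response Medium.
Plant 1 against Max: payoffs 0.9, 2.6, 2.3, 3.8, 5 → best response Max.
Plant 2 against Idle: payoffs 3.4, 1.5, 1.1, 5.7 → best response Max.
Plant 2 against Low: payoffs 1.9, 3.7, 0.1, 5.3 → best response Max.
Plant 2 against Medium: payoffs 5.7, 2, 5.5, 5.2 → best response Low.
Plant 2 against High: payoffs 5, 1.4, 5.9, 2.9 → best response High.
Plant 2 against Max: payoffs 4.3, 4.6, 1, 5.9 → best response Max.
Mutual best responses: (Medium, Low); (Max, Max).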